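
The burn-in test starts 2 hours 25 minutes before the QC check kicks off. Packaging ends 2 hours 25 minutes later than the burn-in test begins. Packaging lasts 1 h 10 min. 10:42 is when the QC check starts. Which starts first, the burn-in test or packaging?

the burn-in test

The burn-in test starts at 10:42 − 145 min = 08:17.
Packaging ends at 08:17 + 145 min = 10:42.
Packaging starts at 10:42 − 70 min = 09:32.
The burn-in test starts at 08:17 and packaging starts at 09:32, so the burn-in test is first.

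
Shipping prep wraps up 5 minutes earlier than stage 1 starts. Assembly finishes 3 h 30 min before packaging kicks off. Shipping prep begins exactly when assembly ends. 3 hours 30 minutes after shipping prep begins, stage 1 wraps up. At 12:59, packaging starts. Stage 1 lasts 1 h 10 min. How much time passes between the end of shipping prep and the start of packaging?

Assembly ends at 12:59 − 210 min = 09:29.
So shipping prep starts at 09:29.
Stage 1 ends at 09:29 + 210 min = 12:59.
Stage 1 starts at 12:59 − 70 min = 11:49.
Shipping prep ends at 11:49 − 5 min = 11:44.
From 11:44 to 12:59 is 1 h 15 min.

1 h 15 min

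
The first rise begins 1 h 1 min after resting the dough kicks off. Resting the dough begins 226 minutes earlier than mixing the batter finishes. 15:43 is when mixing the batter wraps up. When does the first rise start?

Resting the dough starts at 15:43 − 226 min = 11:57.
The first rise starts at 11:57 + 61 min = 12:58.

12:58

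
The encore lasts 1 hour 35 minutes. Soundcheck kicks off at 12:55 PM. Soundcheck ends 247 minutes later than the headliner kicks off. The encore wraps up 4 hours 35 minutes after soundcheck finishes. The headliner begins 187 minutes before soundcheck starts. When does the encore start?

The headliner starts at 12:55 PM − 187 min = 9:48 AM.
Soundcheck ends at 9:48 AM + 247 min = 1:55 PM.
The encore ends at 1:55 PM + 275 min = 6:30 PM.
The encore starts at 6:30 PM − 95 min = 4:55 PM.

4:55 PM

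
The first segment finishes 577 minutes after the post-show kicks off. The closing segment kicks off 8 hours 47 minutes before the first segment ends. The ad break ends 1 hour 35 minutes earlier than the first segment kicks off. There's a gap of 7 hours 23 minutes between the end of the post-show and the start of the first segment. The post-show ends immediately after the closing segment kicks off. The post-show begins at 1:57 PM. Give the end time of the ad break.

8:35 PM

The first segment ends at 1:57 PM + 577 min = 11:34 PM.
The closing segment starts at 11:34 PM − 527 min = 2:47 PM.
So the post-show ends at 2:47 PM.
The first segment starts at 2:47 PM + 443 min = 10:10 PM.
The ad break ends at 10:10 PM − 95 min = 8:35 PM.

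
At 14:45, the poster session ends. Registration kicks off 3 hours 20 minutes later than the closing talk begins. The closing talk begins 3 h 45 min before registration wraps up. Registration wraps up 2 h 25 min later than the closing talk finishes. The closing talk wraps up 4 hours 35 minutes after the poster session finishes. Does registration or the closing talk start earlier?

the closing talk

The closing talk ends at 14:45 + 275 min = 19:20.
Registration ends at 19:20 + 145 min = 21:45.
The closing talk starts at 21:45 − 225 min = 18:00.
Registration starts at 18:00 + 200 min = 21:20.
Registration starts at 21:20 and the closing talk starts at 18:00, so the closing talk is first.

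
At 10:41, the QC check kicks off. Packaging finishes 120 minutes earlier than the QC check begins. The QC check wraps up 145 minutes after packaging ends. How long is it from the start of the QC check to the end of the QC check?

25 minutes

Packaging ends at 10:41 − 120 min = 08:41.
The QC check ends at 08:41 + 145 min = 11:06.
From 10:41 to 11:06 is 25 minutes.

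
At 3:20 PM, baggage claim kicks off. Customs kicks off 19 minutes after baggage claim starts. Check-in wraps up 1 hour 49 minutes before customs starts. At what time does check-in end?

Customs starts at 3:20 PM + 19 min = 3:39 PM.
Check-in ends at 3:39 PM − 109 min = 1:50 PM.

1:50 PM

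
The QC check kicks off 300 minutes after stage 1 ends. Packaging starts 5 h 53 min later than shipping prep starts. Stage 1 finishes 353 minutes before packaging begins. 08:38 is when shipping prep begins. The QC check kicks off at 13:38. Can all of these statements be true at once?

Yes

Packaging starts at 08:38 + 353 min = 14:31.
Stage 1 ends at 14:31 − 353 min = 08:38.
The QC check starts at 08:38 + 300 min = 13:38.
That matches the stated 13:38, so the schedule is consistent.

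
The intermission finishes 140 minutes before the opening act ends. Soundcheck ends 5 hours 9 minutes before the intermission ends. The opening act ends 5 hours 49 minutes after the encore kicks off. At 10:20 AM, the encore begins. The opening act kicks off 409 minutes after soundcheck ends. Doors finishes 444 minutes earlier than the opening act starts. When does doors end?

The opening act ends at 10:20 AM + 349 min = 4:09 PM.
The intermission ends at 4:09 PM − 140 min = 1:49 PM.
Soundcheck ends at 1:49 PM − 309 min = 8:40 AM.
The opening act starts at 8:40 AM + 409 min = 3:29 PM.
Doors ends at 3:29 PM − 444 min = 8:05 AM.

8:05 AM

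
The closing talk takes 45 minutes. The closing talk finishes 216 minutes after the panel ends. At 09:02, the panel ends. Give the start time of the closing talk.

11:53

The closing talk ends at 09:02 + 216 min = 12:38.
The closing talk starts at 12:38 − 45 min = 11:53.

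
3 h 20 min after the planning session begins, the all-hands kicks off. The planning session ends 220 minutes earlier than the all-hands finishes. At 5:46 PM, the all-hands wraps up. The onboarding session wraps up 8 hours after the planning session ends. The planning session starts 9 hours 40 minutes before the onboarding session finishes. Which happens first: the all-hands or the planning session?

the planning session

The planning session ends at 5:46 PM − 220 min = 2:06 PM.
The onboarding session ends at 2:06 PM + 480 min = 10:06 PM.
The planning session starts at 10:06 PM − 580 min = 12:26 PM.
The all-hands starts at 12:26 PM + 200 min = 3:46 PM.
The all-hands starts at 3:46 PM and the planning session starts at 12:26 PM, so the planning session is first.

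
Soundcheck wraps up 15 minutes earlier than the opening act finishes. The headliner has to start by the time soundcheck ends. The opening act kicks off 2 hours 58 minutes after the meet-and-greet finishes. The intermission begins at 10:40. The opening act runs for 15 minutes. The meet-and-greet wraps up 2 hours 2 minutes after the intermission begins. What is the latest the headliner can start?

15:40

The meet-and-greet ends at 10:40 + 122 min = 12:42.
The opening act starts at 12:42 + 178 min = 15:40.
The opening act ends at 15:40 + 15 min = 15:55.
Soundcheck ends at 15:55 − 15 min = 15:40.
The headliner is bounded by soundcheck, so the latest it can start is 15:40.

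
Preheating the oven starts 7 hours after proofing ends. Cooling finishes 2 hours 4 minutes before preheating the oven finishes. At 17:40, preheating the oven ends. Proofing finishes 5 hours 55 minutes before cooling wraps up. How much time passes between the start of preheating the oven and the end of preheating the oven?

Cooling ends at 17:40 − 124 min = 15:36.
Proofing ends at 15:36 − 355 min = 09:41.
Preheating the oven starts at 09:41 + 420 min = 16:41.
From 16:41 to 17:40 is 59 minutes.

59 minutes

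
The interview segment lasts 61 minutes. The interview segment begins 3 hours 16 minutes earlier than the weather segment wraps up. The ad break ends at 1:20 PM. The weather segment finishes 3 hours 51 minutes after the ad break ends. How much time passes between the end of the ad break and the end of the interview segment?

The weather segment ends at 1:20 PM + 231 min = 5:11 PM.
The interview segment starts at 5:11 PM − 196 min = 1:55 PM.
The interview segment ends at 1:55 PM + 61 min = 2:56 PM.
From 1:20 PM to 2:56 PM is 1 hour 36 minutes.

1 hour 36 minutes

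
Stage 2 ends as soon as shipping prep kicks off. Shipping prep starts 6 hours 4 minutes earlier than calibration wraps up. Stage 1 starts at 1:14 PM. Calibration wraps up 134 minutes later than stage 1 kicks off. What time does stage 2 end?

Calibration ends at 1:14 PM + 134 min = 3:28 PM.
Shipping prep starts at 3:28 PM − 364 min = 9:24 AM.
So stage 2 ends at 9:24 AM.

9:24 AM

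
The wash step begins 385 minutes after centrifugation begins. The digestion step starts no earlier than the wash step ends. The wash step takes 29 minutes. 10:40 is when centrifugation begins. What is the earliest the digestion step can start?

17:34

The wash step starts at 10:40 + 385 min = 17:05.
The wash step ends at 17:05 + 29 min = 17:34.
The digestion step is bounded by the wash step, so the earliest it can start is 17:34.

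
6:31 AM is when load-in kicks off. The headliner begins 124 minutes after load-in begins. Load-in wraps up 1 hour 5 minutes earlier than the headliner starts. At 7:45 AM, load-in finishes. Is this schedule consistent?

No

The headliner starts at 6:31 AM + 124 min = 8:35 AM.
Load-in ends at 8:35 AM − 65 min = 7:30 AM.
But load-in is also said to end at 7:45 AM — a 15-minute conflict.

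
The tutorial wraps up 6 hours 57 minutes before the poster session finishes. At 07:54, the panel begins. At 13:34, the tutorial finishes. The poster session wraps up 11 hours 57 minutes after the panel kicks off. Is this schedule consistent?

No

The poster session ends at 07:54 + 717 min = 19:51.
The tutorial ends at 19:51 − 417 min = 12:54.
But the tutorial is also said to end at 13:34 — a 40-minute conflict.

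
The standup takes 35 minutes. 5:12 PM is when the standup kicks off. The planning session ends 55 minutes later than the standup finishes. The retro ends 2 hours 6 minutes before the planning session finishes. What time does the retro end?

4:36 PM

The standup ends at 5:12 PM + 35 min = 5:47 PM.
The planning session ends at 5:47 PM + 55 min = 6:42 PM.
The retro ends at 6:42 PM − 126 min = 4:36 PM.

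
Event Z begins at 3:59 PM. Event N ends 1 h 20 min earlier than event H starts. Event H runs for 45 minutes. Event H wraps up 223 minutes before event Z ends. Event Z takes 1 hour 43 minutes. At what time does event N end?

Event Z ends at 3:59 PM + 103 min = 5:42 PM.
Event H ends at 5:42 PM − 223 min = 1:59 PM.
Event H starts at 1:59 PM − 45 min = 1:14 PM.
Event N ends at 1:14 PM − 80 min = 11:54 AM.

11:54 AM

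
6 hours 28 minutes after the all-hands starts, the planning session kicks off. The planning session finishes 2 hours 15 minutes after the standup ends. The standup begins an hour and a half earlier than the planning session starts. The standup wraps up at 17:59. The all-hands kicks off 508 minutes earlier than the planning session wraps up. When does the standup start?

The planning session ends at 17:59 + 135 min = 20:14.
The all-hands starts at 20:14 − 508 min = 11:46.
The planning session starts at 11:46 + 388 min = 18:14.
The standup starts at 18:14 − 90 min = 16:44.

16:44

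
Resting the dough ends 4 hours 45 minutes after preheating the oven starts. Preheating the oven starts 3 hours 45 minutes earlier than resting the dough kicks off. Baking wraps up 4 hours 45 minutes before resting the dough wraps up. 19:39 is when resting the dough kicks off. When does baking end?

Preheating the oven starts at 19:39 − 225 min = 15:54.
Resting the dough ends at 15:54 + 285 min = 20:39.
Baking ends at 20:39 − 285 min = 15:54.

15:54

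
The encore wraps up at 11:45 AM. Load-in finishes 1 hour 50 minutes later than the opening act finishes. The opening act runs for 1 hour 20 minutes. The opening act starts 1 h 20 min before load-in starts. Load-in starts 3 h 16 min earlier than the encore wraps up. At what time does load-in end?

10:19 AM

Load-in starts at 11:45 AM − 196 min = 8:29 AM.
The opening act starts at 8:29 AM − 80 min = 7:09 AM.
The opening act ends at 7:09 AM + 80 min = 8:29 AM.
Load-in ends at 8:29 AM + 110 min = 10:19 AM.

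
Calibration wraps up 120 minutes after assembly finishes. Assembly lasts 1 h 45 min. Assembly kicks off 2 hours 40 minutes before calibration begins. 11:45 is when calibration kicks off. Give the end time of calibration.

Assembly starts at 11:45 − 160 min = 09:05.
Assembly ends at 09:05 + 105 min = 10:50.
Calibration ends at 10:50 + 120 min = 12:50.

12:50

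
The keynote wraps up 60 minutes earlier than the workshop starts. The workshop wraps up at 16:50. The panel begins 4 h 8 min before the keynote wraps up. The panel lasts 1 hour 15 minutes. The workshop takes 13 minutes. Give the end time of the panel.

The workshop starts at 16:50 − 13 min = 16:37.
The keynote ends at 16:37 − 60 min = 15:37.
The panel starts at 15:37 − 248 min = 11:29.
The panel ends at 11:29 + 75 min = 12:44.

12:44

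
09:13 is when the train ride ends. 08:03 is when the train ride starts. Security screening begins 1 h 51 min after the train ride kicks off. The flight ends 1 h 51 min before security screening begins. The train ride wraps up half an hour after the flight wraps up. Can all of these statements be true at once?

Security screening starts at 08:03 + 111 min = 09:54.
The flight ends at 09:54 − 111 min = 08:03.
The train ride ends at 08:03 + 30 min = 08:33.
But the train ride is also said to end at 09:13 — a 40-minute conflict.

No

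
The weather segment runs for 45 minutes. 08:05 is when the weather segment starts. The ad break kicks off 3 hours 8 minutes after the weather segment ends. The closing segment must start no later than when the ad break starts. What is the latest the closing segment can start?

11:58

The weather segment ends at 08:05 + 45 min = 08:50.
The ad break starts at 08:50 + 188 min = 11:58.
The closing segment is bounded by the ad break, so the latest it can start is 11:58.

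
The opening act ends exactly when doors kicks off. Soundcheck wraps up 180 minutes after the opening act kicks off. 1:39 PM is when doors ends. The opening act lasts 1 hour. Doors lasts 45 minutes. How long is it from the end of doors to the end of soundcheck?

Doors starts at 1:39 PM − 45 min = 12:54 PM.
So the opening act ends at 12:54 PM.
The opening act starts at 12:54 PM − 60 min = 11:54 AM.
Soundcheck ends at 11:54 AM + 180 min = 2:54 PM.
From 1:39 PM to 2:54 PM is 1 h 15 min.

1 h 15 min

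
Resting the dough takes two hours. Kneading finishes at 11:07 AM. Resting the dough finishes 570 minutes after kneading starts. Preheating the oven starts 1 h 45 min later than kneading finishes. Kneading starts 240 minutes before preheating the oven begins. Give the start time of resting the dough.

4:22 PM

Preheating the oven starts at 11:07 AM + 105 min = 12:52 PM.
Kneading starts at 12:52 PM − 240 min = 8:52 AM.
Resting the dough ends at 8:52 AM + 570 min = 6:22 PM.
Resting the dough starts at 6:22 PM − 120 min = 4:22 PM.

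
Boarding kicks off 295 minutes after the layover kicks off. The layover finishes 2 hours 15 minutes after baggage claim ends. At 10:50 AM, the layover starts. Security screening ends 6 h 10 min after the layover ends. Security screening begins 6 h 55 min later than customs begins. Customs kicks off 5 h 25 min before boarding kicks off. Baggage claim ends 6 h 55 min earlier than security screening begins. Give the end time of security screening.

6:45 PM

Boarding starts at 10:50 AM + 295 min = 3:45 PM.
Customs starts at 3:45 PM − 325 min = 10:20 AM.
Security screening starts at 10:20 AM + 415 min = 5:15 PM.
Baggage claim ends at 5:15 PM − 415 min = 10:20 AM.
The layover ends at 10:20 AM + 135 min = 12:35 PM.
Security screening ends at 12:35 PM + 370 min = 6:45 PM.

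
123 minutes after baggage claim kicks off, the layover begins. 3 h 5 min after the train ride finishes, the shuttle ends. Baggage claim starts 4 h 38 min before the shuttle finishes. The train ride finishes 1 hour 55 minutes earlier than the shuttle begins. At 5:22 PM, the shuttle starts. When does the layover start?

3:57 PM

The train ride ends at 5:22 PM − 115 min = 3:27 PM.
The shuttle ends at 3:27 PM + 185 min = 6:32 PM.
Baggage claim starts at 6:32 PM − 278 min = 1:54 PM.
The layover starts at 1:54 PM + 123 min = 3:57 PM.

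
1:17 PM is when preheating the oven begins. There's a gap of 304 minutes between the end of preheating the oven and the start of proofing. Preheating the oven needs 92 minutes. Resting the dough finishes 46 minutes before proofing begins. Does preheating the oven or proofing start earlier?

Preheating the oven ends at 1:17 PM + 92 min = 2:49 PM.
Proofing starts at 2:49 PM + 304 min = 7:53 PM.
Preheating the oven starts at 1:17 PM and proofing starts at 7:53 PM, so preheating the oven is first.

preheating the oven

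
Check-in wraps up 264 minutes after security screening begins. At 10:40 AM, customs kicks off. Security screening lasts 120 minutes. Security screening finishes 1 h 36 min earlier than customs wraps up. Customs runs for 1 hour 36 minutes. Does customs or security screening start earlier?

Customs ends at 10:40 AM + 96 min = 12:16 PM.
Security screening ends at 12:16 PM − 96 min = 10:40 AM.
Security screening starts at 10:40 AM − 120 min = 8:40 AM.
Customs starts at 10:40 AM and security screening starts at 8:40 AM, so security screening is first.

security screening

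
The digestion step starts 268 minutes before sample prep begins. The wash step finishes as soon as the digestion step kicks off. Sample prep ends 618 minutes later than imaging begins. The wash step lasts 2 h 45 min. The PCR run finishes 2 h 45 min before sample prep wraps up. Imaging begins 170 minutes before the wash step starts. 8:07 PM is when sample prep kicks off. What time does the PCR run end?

The digestion step starts at 8:07 PM − 268 min = 3:39 PM.
So the wash step ends at 3:39 PM.
The wash step starts at 3:39 PM − 165 min = 12:54 PM.
Imaging starts at 12:54 PM − 170 min = 10:04 AM.
Sample prep ends at 10:04 AM + 618 min = 8:22 PM.
The PCR run ends at 8:22 PM − 165 min = 5:37 PM.

5:37 PM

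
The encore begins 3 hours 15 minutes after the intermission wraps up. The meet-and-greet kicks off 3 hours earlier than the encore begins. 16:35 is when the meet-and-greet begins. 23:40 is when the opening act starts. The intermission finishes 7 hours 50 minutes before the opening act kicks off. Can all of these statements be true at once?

The intermission ends at 23:40 − 470 min = 15:50.
The encore starts at 15:50 + 195 min = 19:05.
The meet-and-greet starts at 19:05 − 180 min = 16:05.
But the meet-and-greet is also said to start at 16:35 — a 30-minute conflict.

No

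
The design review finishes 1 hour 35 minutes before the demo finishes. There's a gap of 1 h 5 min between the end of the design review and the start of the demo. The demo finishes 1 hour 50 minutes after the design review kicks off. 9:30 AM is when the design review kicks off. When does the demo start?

The demo ends at 9:30 AM + 110 min = 11:20 AM.
The design review ends at 11:20 AM − 95 min = 9:45 AM.
The demo starts at 9:45 AM + 65 min = 10:50 AM.

10:50 AM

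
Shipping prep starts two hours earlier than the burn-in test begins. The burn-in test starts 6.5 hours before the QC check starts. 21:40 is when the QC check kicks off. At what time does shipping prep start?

The burn-in test starts at 21:40 − 390 min = 15:10.
Shipping prep starts at 15:10 − 120 min = 13:10.

13:10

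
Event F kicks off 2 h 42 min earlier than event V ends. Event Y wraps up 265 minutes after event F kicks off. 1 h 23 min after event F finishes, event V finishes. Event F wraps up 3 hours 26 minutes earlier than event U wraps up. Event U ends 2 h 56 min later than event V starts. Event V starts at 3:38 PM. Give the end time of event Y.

Event U ends at 3:38 PM + 176 min = 6:34 PM.
Event F ends at 6:34 PM − 206 min = 3:08 PM.
Event V ends at 3:08 PM + 83 min = 4:31 PM.
Event F starts at 4:31 PM − 162 min = 1:49 PM.
Event Y ends at 1:49 PM + 265 min = 6:14 PM.

6:14 PM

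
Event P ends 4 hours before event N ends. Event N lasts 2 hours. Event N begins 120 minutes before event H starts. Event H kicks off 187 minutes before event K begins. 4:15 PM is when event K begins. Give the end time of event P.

Event H starts at 4:15 PM − 187 min = 1:08 PM.
Event N starts at 1:08 PM − 120 min = 11:08 AM.
Event N ends at 11:08 AM + 120 min = 1:08 PM.
Event P ends at 1:08 PM − 240 min = 9:08 AM.

9:08 AM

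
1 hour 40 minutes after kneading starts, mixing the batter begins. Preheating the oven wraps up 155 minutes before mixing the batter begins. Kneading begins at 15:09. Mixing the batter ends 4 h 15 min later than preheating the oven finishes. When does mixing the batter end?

Mixing the batter starts at 15:09 + 100 min = 16:49.
Preheating the oven ends at 16:49 − 155 min = 14:14.
Mixing the batter ends at 14:14 + 255 min = 18:29.

18:29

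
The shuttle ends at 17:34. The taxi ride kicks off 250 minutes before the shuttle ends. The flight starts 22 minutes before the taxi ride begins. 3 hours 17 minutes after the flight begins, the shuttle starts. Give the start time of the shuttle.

16:19

The taxi ride starts at 17:34 − 250 min = 13:24.
The flight starts at 13:24 − 22 min = 13:02.
The shuttle starts at 13:02 + 197 min = 16:19.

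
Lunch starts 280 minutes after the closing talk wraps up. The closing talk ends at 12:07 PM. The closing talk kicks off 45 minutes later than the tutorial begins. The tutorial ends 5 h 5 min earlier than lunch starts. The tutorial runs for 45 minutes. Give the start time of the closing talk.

11:42 AM

Lunch starts at 12:07 PM + 280 min = 4:47 PM.
The tutorial ends at 4:47 PM − 305 min = 11:42 AM.
The tutorial starts at 11:42 AM − 45 min = 10:57 AM.
The closing talk starts at 10:57 AM + 45 min = 11:42 AM.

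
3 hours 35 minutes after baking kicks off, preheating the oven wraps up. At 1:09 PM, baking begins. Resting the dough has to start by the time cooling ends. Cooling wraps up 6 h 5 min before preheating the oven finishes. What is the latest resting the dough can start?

10:39 AM

Preheating the oven ends at 1:09 PM + 215 min = 4:44 PM.
Cooling ends at 4:44 PM − 365 min = 10:39 AM.
Resting the dough is bounded by cooling, so the latest it can start is 10:39 AM.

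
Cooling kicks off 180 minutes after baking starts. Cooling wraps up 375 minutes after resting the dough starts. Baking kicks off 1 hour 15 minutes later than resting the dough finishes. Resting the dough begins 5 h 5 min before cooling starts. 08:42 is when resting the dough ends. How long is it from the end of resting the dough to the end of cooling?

Baking starts at 08:42 + 75 min = 09:57.
Cooling starts at 09:57 + 180 min = 12:57.
Resting the dough starts at 12:57 − 305 min = 07:52.
Cooling ends at 07:52 + 375 min = 14:07.
From 08:42 to 14:07 is 325 minutes.

325 minutes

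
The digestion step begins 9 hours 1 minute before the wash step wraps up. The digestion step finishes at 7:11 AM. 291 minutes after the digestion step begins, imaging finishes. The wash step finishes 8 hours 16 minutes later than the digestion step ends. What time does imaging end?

The wash step ends at 7:11 AM + 496 min = 3:27 PM.
The digestion step starts at 3:27 PM − 541 min = 6:26 AM.
Imaging ends at 6:26 AM + 291 min = 11:17 AM.

11:17 AM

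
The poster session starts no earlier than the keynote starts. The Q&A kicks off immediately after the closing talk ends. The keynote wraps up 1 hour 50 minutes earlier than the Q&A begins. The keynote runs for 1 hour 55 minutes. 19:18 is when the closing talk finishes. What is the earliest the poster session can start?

The Q&A starts at 19:18.
The keynote ends at 19:18 − 110 min = 17:28.
The keynote starts at 17:28 − 115 min = 15:33.
The poster session is bounded by the keynote, so the earliest it can start is 15:33.

15:33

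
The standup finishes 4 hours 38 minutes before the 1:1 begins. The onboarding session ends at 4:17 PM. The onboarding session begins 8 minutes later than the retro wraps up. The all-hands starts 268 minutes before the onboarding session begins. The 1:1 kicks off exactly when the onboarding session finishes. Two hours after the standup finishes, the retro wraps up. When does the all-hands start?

9:19 AM

The 1:1 starts at 4:17 PM.
The standup ends at 4:17 PM − 278 min = 11:39 AM.
The retro ends at 11:39 AM + 120 min = 1:39 PM.
The onboarding session starts at 1:39 PM + 8 min = 1:47 PM.
The all-hands starts at 1:47 PM − 268 min = 9:19 AM.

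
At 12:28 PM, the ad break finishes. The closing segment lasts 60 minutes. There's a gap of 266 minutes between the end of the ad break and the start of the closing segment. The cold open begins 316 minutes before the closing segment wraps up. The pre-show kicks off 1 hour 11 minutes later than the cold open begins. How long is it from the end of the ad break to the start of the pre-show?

1 hour 21 minutes

The closing segment starts at 12:28 PM + 266 min = 4:54 PM.
The closing segment ends at 4:54 PM + 60 min = 5:54 PM.
The cold open starts at 5:54 PM − 316 min = 12:38 PM.
The pre-show starts at 12:38 PM + 71 min = 1:49 PM.
From 12:28 PM to 1:49 PM is 1 hour 21 minutes.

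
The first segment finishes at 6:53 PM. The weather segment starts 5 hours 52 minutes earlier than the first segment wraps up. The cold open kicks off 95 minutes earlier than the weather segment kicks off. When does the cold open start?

11:26 AM

The weather segment starts at 6:53 PM − 352 min = 1:01 PM.
The cold open starts at 1:01 PM − 95 min = 11:26 AM.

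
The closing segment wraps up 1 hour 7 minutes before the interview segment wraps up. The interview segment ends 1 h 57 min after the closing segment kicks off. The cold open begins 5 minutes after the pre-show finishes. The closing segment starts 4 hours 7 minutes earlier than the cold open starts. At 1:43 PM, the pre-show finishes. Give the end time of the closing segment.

The cold open starts at 1:43 PM + 5 min = 1:48 PM.
The closing segment starts at 1:48 PM − 247 min = 9:41 AM.
The interview segment ends at 9:41 AM + 117 min = 11:38 AM.
The closing segment ends at 11:38 AM − 67 min = 10:31 AM.

10:31 AM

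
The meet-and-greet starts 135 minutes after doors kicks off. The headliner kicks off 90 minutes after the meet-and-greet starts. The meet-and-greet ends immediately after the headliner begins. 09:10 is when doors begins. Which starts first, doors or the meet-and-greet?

The meet-and-greet starts at 09:10 + 135 min = 11:25.
Doors starts at 09:10 and the meet-and-greet starts at 11:25, so doors is first.

doors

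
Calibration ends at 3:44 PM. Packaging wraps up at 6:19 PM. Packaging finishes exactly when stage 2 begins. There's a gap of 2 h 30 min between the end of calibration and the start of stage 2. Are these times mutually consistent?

No

Stage 2 starts at 3:44 PM + 150 min = 6:14 PM.
So packaging ends at 6:14 PM.
But packaging is also said to end at 6:19 PM — a 5-minute conflict.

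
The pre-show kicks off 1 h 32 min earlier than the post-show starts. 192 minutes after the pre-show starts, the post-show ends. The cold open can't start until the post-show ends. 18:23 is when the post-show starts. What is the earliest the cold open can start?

20:03

The pre-show starts at 18:23 − 92 min = 16:51.
The post-show ends at 16:51 + 192 min = 20:03.
The cold open is bounded by the post-show, so the earliest it can start is 20:03.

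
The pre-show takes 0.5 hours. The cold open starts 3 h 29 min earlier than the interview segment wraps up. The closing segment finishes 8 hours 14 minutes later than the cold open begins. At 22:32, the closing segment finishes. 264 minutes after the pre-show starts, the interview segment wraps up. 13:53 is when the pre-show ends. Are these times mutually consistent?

Yes

The pre-show starts at 13:53 − 30 min = 13:23.
The interview segment ends at 13:23 + 264 min = 17:47.
The cold open starts at 17:47 − 209 min = 14:18.
The closing segment ends at 14:18 + 494 min = 22:32.
That matches the stated 22:32, so the schedule is consistent.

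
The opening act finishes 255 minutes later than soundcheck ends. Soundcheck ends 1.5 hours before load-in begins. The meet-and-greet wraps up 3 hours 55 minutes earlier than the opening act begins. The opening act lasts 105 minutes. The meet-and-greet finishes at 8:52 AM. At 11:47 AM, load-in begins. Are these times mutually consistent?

Yes

Soundcheck ends at 11:47 AM − 90 min = 10:17 AM.
The opening act ends at 10:17 AM + 255 min = 2:32 PM.
The opening act starts at 2:32 PM − 105 min = 12:47 PM.
The meet-and-greet ends at 12:47 PM − 235 min = 8:52 AM.
That matches the stated 8:52 AM, so the schedule is consistent.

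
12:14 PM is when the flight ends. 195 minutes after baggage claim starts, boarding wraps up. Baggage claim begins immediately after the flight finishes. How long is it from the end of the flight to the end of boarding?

Baggage claim starts at 12:14 PM.
Boarding ends at 12:14 PM + 195 min = 3:29 PM.
From 12:14 PM to 3:29 PM is 3 h 15 min.

3 h 15 min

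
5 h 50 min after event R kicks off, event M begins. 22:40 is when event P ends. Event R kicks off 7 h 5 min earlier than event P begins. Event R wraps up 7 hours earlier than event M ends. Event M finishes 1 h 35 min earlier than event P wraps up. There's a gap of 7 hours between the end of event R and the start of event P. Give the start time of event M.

Event M ends at 22:40 − 95 min = 21:05.
Event R ends at 21:05 − 420 min = 14:05.
Event P starts at 14:05 + 420 min = 21:05.
Event R starts at 21:05 − 425 min = 14:00.
Event M starts at 14:00 + 350 min = 19:50.

19:50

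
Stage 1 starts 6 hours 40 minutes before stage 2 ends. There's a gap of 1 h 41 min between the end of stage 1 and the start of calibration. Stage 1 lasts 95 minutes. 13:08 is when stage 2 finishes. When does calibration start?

09:44

Stage 1 starts at 13:08 − 400 min = 06:28.
Stage 1 ends at 06:28 + 95 min = 08:03.
Calibration starts at 08:03 + 101 min = 09:44.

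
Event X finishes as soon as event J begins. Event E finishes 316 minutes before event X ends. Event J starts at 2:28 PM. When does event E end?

9:12 AM

Event X ends at 2:28 PM.
Event E ends at 2:28 PM − 316 min = 9:12 AM.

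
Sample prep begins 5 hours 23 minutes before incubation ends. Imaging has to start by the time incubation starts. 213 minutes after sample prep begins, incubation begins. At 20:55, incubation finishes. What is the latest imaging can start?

Sample prep starts at 20:55 − 323 min = 15:32.
Incubation starts at 15:32 + 213 min = 19:05.
Imaging is bounded by incubation, so the latest it can start is 19:05.

19:05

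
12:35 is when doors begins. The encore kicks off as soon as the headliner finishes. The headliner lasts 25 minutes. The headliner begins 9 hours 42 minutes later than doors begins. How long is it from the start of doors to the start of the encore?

607 minutes

The headliner starts at 12:35 + 582 min = 22:17.
The headliner ends at 22:17 + 25 min = 22:42.
So the encore starts at 22:42.
From 12:35 to 22:42 is 607 minutes.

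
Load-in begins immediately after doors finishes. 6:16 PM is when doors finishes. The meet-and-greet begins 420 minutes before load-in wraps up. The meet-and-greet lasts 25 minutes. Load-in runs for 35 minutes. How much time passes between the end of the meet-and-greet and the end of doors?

360 minutes

Load-in starts at 6:16 PM.
Load-in ends at 6:16 PM + 35 min = 6:51 PM.
The meet-and-greet starts at 6:51 PM − 420 min = 11:51 AM.
The meet-and-greet ends at 11:51 AM + 25 min = 12:16 PM.
From 12:16 PM to 6:16 PM is 360 minutes.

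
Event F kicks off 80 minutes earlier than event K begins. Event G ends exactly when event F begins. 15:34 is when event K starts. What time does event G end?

14:14

Event F starts at 15:34 − 80 min = 14:14.
So event G ends at 14:14.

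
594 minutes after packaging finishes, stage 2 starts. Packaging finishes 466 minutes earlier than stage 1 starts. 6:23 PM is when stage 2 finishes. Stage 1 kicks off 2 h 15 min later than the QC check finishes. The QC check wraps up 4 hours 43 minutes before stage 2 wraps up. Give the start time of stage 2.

The QC check ends at 6:23 PM − 283 min = 1:40 PM.
Stage 1 starts at 1:40 PM + 135 min = 3:55 PM.
Packaging ends at 3:55 PM − 466 min = 8:09 AM.
Stage 2 starts at 8:09 AM + 594 min = 6:03 PM.

6:03 PM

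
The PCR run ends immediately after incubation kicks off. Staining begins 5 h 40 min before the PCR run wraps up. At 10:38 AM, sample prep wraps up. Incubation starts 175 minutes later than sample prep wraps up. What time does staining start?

7:53 AM

Incubation starts at 10:38 AM + 175 min = 1:33 PM.
So the PCR run ends at 1:33 PM.
Staining starts at 1:33 PM − 340 min = 7:53 AM.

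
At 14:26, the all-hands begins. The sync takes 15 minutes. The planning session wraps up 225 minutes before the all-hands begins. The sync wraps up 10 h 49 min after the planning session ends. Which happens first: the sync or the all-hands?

the all-hands

The planning session ends at 14:26 − 225 min = 10:41.
The sync ends at 10:41 + 649 min = 21:30.
The sync starts at 21:30 − 15 min = 21:15.
The sync starts at 21:15 and the all-hands starts at 14:26, so the all-hands is first.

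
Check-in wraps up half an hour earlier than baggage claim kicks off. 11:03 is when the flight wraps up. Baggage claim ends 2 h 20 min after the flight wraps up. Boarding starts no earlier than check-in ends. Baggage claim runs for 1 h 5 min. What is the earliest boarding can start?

Baggage claim ends at 11:03 + 140 min = 13:23.
Baggage claim starts at 13:23 − 65 min = 12:18.
Check-in ends at 12:18 − 30 min = 11:48.
Boarding is bounded by check-in, so the earliest it can start is 11:48.

11:48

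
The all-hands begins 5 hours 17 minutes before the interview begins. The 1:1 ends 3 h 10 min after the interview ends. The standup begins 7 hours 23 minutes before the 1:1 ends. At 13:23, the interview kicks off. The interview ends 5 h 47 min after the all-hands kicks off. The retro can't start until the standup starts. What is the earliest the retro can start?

The all-hands starts at 13:23 − 317 min = 08:06.
The interview ends at 08:06 + 347 min = 13:53.
The 1:1 ends at 13:53 + 190 min = 17:03.
The standup starts at 17:03 − 443 min = 09:40.
The retro is bounded by the standup, so the earliest it can start is 09:40.

09:40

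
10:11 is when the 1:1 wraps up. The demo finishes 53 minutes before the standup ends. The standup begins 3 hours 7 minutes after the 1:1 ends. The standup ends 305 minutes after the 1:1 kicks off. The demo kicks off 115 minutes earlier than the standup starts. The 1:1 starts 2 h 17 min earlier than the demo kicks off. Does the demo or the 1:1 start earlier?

The standup starts at 10:11 + 187 min = 13:18.
The demo starts at 13:18 − 115 min = 11:23.
The 1:1 starts at 11:23 − 137 min = 09:06.
The demo starts at 11:23 and the 1:1 starts at 09:06, so the 1:1 is first.

the 1:1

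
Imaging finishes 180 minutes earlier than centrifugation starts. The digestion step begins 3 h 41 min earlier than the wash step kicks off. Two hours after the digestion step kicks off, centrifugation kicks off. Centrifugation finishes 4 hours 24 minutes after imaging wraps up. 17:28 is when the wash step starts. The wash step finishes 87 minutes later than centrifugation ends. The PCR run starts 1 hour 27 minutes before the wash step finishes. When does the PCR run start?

17:11

The digestion step starts at 17:28 − 221 min = 13:47.
Centrifugation starts at 13:47 + 120 min = 15:47.
Imaging ends at 15:47 − 180 min = 12:47.
Centrifugation ends at 12:47 + 264 min = 17:11.
The wash step ends at 17:11 + 87 min = 18:38.
The PCR run starts at 18:38 − 87 min = 17:11.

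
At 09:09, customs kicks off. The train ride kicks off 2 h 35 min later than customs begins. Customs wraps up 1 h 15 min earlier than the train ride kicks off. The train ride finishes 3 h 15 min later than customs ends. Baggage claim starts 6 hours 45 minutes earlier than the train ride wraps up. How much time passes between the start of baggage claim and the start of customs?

The train ride starts at 09:09 + 155 min = 11:44.
Customs ends at 11:44 − 75 min = 10:29.
The train ride ends at 10:29 + 195 min = 13:44.
Baggage claim starts at 13:44 − 405 min = 06:59.
From 06:59 to 09:09 is 130 minutes.

130 minutes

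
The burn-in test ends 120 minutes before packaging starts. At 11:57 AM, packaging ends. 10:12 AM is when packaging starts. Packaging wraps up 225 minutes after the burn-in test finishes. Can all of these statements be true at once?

The burn-in test ends at 10:12 AM − 120 min = 8:12 AM.
Packaging ends at 8:12 AM + 225 min = 11:57 AM.
That matches the stated 11:57 AM, so the schedule is consistent.

Yes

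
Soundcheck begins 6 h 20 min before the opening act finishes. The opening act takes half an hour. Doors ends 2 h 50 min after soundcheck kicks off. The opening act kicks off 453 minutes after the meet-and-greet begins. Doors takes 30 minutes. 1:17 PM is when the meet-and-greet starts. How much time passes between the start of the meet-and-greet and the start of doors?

4 hours 3 minutes

The opening act starts at 1:17 PM + 453 min = 8:50 PM.
The opening act ends at 8:50 PM + 30 min = 9:20 PM.
Soundcheck starts at 9:20 PM − 380 min = 3:00 PM.
Doors ends at 3:00 PM + 170 min = 5:50 PM.
Doors starts at 5:50 PM − 30 min = 5:20 PM.
From 1:17 PM to 5:20 PM is 4 hours 3 minutes.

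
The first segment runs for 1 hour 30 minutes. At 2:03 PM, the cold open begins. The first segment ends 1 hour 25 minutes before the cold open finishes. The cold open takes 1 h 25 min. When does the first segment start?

The cold open ends at 2:03 PM + 85 min = 3:28 PM.
The first segment ends at 3:28 PM − 85 min = 2:03 PM.
The first segment starts at 2:03 PM − 90 min = 12:33 PM.

12:33 PM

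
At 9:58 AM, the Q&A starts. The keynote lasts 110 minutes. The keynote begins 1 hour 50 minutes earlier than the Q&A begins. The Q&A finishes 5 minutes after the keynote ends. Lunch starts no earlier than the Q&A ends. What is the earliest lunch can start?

10:03 AM

The keynote starts at 9:58 AM − 110 min = 8:08 AM.
The keynote ends at 8:08 AM + 110 min = 9:58 AM.
The Q&A ends at 9:58 AM + 5 min = 10:03 AM.
Lunch is bounded by the Q&A, so the earliest it can start is 10:03 AM.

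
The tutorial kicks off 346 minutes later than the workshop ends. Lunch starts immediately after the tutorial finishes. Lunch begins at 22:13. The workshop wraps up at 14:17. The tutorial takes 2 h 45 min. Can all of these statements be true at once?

The tutorial starts at 14:17 + 346 min = 20:03.
The tutorial ends at 20:03 + 165 min = 22:48.
So lunch starts at 22:48.
But lunch is also said to start at 22:13 — a 35-minute conflict.

No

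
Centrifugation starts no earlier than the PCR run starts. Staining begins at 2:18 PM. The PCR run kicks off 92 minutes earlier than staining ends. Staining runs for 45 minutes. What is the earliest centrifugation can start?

1:31 PM

Staining ends at 2:18 PM + 45 min = 3:03 PM.
The PCR run starts at 3:03 PM − 92 min = 1:31 PM.
Centrifugation is bounded by the PCR run, so the earliest it can start is 1:31 PM.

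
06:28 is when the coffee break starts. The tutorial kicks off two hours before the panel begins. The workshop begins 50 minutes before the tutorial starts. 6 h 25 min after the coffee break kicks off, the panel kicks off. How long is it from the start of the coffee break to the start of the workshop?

The panel starts at 06:28 + 385 min = 12:53.
The tutorial starts at 12:53 − 120 min = 10:53.
The workshop starts at 10:53 − 50 min = 10:03.
From 06:28 to 10:03 is 215 minutes.

215 minutes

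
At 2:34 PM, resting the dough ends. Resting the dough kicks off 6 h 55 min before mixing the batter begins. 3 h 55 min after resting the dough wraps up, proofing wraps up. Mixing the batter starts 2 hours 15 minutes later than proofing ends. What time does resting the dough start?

1:49 PM

Proofing ends at 2:34 PM + 235 min = 6:29 PM.
Mixing the batter starts at 6:29 PM + 135 min = 8:44 PM.
Resting the dough starts at 8:44 PM − 415 min = 1:49 PM.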